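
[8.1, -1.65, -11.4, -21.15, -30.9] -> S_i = 8.10 + -9.75*i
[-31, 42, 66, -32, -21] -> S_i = Random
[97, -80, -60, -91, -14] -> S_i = Random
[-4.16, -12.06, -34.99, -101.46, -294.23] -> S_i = -4.16*2.90^i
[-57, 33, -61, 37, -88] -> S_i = Random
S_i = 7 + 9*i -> [7, 16, 25, 34, 43]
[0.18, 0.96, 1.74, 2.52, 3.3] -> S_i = 0.18 + 0.78*i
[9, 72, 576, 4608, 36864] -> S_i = 9*8^i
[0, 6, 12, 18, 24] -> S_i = 0 + 6*i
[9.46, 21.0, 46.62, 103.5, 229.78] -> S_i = 9.46*2.22^i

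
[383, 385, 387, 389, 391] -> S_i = 383 + 2*i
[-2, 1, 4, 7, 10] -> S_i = -2 + 3*i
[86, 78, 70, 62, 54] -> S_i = 86 + -8*i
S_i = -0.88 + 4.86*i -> [-0.88, 3.98, 8.84, 13.7, 18.56]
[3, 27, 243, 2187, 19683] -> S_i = 3*9^i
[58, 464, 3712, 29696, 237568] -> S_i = 58*8^i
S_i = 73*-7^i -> [73, -511, 3577, -25039, 175273]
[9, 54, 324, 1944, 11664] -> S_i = 9*6^i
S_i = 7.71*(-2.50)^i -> [7.71, -19.27, 48.19, -120.47, 301.17]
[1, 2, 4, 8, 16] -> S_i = 1*2^i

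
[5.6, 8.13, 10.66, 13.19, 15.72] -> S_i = 5.60 + 2.53*i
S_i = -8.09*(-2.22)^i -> [-8.09, 17.96, -39.87, 88.51, -196.5]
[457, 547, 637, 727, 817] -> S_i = 457 + 90*i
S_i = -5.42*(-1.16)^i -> [-5.42, 6.29, -7.29, 8.46, -9.81]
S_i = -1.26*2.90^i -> [-1.26, -3.65, -10.6, -30.73, -89.12]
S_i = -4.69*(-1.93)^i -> [-4.69, 9.05, -17.47, 33.72, -65.07]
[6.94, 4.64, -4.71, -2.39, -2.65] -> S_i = Random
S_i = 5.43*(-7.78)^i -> [5.43, -42.25, 328.67, -2557.05, 19893.82]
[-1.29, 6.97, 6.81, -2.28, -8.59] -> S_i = Random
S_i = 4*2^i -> [4, 8, 16, 32, 64]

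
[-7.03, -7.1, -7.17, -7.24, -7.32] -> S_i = -7.03*1.01^i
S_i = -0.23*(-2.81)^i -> [-0.23, 0.65, -1.82, 5.1, -14.34]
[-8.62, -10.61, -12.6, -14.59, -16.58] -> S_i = -8.62 + -1.99*i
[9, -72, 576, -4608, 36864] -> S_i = 9*-8^i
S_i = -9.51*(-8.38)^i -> [-9.51, 79.69, -667.83, 5596.45, -46898.25]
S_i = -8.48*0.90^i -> [-8.48, -7.63, -6.87, -6.18, -5.56]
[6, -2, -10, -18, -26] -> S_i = 6 + -8*i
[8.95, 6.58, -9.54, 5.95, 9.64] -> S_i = Random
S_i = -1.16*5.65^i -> [-1.16, -6.55, -37.03, -209.22, -1182.09]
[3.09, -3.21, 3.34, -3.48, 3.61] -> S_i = 3.09*(-1.04)^i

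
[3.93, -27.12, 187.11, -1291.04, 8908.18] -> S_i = 3.93*(-6.90)^i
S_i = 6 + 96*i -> [6, 102, 198, 294, 390]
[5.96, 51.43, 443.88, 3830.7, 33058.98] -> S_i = 5.96*8.63^i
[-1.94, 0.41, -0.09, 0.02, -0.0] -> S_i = -1.94*(-0.21)^i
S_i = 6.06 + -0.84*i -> [6.06, 5.22, 4.38, 3.54, 2.7]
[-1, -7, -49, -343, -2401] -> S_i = -1*7^i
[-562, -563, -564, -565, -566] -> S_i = -562 + -1*i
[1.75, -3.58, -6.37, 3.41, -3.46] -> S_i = Random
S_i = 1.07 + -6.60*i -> [1.07, -5.53, -12.13, -18.73, -25.33]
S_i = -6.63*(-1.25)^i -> [-6.63, 8.29, -10.36, 12.95, -16.19]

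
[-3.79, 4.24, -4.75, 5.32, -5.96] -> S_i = -3.79*(-1.12)^i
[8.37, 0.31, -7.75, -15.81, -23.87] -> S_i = 8.37 + -8.06*i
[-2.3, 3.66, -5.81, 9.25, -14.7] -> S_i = -2.30*(-1.59)^i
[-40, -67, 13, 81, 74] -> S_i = Random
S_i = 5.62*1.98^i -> [5.62, 11.13, 22.03, 43.62, 86.38]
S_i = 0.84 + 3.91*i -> [0.84, 4.75, 8.66, 12.57, 16.48]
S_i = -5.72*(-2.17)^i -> [-5.72, 12.41, -26.93, 58.45, -126.83]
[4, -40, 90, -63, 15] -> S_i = Random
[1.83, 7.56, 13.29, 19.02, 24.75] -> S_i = 1.83 + 5.73*i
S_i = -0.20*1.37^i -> [-0.2, -0.27, -0.38, -0.51, -0.7]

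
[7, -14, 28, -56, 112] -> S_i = 7*-2^i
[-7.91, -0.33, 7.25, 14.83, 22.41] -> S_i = -7.91 + 7.58*i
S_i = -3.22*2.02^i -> [-3.22, -6.5, -13.14, -26.54, -53.61]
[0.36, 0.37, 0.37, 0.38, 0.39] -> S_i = 0.36*1.02^i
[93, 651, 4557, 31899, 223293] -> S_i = 93*7^i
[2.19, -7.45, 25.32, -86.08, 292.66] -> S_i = 2.19*(-3.40)^i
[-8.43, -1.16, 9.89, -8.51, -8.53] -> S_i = Random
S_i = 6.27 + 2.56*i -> [6.27, 8.83, 11.39, 13.95, 16.51]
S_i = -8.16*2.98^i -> [-8.16, -24.32, -72.46, -215.94, -643.51]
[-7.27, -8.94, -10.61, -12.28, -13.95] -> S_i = -7.27 + -1.67*i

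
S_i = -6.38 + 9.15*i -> [-6.38, 2.77, 11.92, 21.07, 30.22]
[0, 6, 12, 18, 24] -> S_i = 0 + 6*i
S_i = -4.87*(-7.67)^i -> [-4.87, 37.35, -286.5, 2197.43, -16854.29]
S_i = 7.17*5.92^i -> [7.17, 42.45, 251.28, 1487.59, 8806.55]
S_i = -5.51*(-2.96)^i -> [-5.51, 16.31, -48.28, 142.9, -422.98]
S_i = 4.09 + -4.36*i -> [4.09, -0.27, -4.63, -8.99, -13.35]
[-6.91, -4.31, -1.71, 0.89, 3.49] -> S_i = -6.91 + 2.60*i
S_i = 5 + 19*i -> [5, 24, 43, 62, 81]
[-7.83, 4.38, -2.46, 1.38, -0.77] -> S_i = -7.83*(-0.56)^i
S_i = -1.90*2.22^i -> [-1.9, -4.22, -9.36, -20.79, -46.15]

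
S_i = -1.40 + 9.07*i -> [-1.4, 7.67, 16.74, 25.81, 34.88]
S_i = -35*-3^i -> [-35, 105, -315, 945, -2835]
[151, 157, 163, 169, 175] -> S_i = 151 + 6*i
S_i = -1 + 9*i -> [-1, 8, 17, 26, 35]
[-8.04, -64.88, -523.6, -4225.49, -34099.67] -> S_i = -8.04*8.07^i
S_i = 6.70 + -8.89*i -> [6.7, -2.19, -11.08, -19.97, -28.86]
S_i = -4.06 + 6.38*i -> [-4.06, 2.32, 8.7, 15.08, 21.46]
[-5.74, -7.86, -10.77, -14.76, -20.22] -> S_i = -5.74*1.37^i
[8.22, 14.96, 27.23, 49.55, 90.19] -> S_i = 8.22*1.82^i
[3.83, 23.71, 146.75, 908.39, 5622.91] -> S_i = 3.83*6.19^i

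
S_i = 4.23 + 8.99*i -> [4.23, 13.22, 22.21, 31.2, 40.19]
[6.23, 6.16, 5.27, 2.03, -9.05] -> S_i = Random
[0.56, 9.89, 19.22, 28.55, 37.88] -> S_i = 0.56 + 9.33*i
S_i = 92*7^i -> [92, 644, 4508, 31556, 220892]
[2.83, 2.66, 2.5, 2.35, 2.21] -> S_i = 2.83*0.94^i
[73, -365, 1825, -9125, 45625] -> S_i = 73*-5^i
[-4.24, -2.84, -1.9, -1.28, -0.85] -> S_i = -4.24*0.67^i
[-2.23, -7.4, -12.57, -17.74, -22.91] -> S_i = -2.23 + -5.17*i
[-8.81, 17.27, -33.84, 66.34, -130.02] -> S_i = -8.81*(-1.96)^i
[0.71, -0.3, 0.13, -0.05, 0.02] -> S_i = 0.71*(-0.42)^i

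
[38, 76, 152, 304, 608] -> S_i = 38*2^i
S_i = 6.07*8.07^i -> [6.07, 48.98, 395.31, 3190.14, 25744.4]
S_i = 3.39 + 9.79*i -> [3.39, 13.18, 22.97, 32.76, 42.55]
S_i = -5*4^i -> [-5, -20, -80, -320, -1280]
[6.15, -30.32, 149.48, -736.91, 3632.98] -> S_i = 6.15*(-4.93)^i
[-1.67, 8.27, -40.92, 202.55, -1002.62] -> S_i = -1.67*(-4.95)^i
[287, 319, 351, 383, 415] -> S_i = 287 + 32*i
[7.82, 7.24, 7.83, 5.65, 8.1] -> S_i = Random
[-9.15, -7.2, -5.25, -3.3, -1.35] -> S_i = -9.15 + 1.95*i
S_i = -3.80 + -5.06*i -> [-3.8, -8.86, -13.92, -18.98, -24.04]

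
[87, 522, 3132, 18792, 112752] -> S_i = 87*6^i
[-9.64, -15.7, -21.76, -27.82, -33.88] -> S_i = -9.64 + -6.06*i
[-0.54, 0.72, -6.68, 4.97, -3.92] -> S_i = Random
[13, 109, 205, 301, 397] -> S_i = 13 + 96*i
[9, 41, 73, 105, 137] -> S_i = 9 + 32*i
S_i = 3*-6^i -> [3, -18, 108, -648, 3888]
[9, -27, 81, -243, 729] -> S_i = 9*-3^i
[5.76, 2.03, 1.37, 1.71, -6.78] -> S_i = Random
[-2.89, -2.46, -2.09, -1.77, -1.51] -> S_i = -2.89*0.85^i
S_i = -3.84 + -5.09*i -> [-3.84, -8.93, -14.02, -19.11, -24.2]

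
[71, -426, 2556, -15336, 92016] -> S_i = 71*-6^i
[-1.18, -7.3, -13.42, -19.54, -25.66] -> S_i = -1.18 + -6.12*i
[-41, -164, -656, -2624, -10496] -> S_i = -41*4^i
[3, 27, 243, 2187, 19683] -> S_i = 3*9^i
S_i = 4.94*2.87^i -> [4.94, 14.18, 40.69, 116.78, 335.16]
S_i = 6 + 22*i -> [6, 28, 50, 72, 94]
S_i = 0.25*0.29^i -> [0.25, 0.07, 0.02, 0.01, 0.0]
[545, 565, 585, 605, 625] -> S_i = 545 + 20*i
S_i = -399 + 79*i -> [-399, -320, -241, -162, -83]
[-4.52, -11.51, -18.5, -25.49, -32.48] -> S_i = -4.52 + -6.99*i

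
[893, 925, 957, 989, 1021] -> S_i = 893 + 32*i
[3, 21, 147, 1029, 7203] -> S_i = 3*7^i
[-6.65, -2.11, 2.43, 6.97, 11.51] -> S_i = -6.65 + 4.54*i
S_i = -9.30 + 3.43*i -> [-9.3, -5.87, -2.44, 0.99, 4.42]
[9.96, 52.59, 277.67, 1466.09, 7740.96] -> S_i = 9.96*5.28^i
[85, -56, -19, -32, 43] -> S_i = Random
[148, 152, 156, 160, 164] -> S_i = 148 + 4*i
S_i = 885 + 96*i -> [885, 981, 1077, 1173, 1269]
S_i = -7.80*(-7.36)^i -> [-7.8, 57.41, -422.52, 3109.77, -22887.9]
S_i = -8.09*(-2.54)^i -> [-8.09, 20.55, -52.19, 132.57, -336.73]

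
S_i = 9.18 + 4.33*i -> [9.18, 13.51, 17.84, 22.17, 26.5]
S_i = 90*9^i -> [90, 810, 7290, 65610, 590490]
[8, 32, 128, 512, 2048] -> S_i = 8*4^i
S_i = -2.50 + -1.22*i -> [-2.5, -3.72, -4.94, -6.16, -7.38]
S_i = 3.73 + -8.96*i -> [3.73, -5.23, -14.19, -23.15, -32.11]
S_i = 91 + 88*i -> [91, 179, 267, 355, 443]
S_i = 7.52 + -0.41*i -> [7.52, 7.11, 6.7, 6.29, 5.88]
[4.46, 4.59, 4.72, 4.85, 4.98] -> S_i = 4.46 + 0.13*i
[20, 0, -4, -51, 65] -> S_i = Random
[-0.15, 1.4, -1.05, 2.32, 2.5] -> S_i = Random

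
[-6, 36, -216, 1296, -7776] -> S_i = -6*-6^i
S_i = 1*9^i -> [1, 9, 81, 729, 6561]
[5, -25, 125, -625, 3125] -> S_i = 5*-5^i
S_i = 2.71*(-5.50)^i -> [2.71, -14.9, 81.98, -450.88, 2479.82]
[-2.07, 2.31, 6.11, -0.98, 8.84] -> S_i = Random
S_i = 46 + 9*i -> [46, 55, 64, 73, 82]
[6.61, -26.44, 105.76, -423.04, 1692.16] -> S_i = 6.61*(-4.00)^i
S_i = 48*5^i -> [48, 240, 1200, 6000, 30000]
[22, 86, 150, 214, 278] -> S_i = 22 + 64*i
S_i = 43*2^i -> [43, 86, 172, 344, 688]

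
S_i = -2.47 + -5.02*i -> [-2.47, -7.49, -12.51, -17.53, -22.55]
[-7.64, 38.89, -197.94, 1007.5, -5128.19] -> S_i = -7.64*(-5.09)^i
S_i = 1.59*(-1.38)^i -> [1.59, -2.19, 3.03, -4.18, 5.77]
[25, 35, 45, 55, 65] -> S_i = 25 + 10*i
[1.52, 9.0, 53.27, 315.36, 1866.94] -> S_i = 1.52*5.92^i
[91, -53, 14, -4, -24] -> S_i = Random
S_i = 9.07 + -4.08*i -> [9.07, 4.99, 0.91, -3.17, -7.25]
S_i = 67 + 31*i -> [67, 98, 129, 160, 191]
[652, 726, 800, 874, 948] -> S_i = 652 + 74*i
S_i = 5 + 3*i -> [5, 8, 11, 14, 17]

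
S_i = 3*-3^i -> [3, -9, 27, -81, 243]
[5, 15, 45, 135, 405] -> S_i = 5*3^i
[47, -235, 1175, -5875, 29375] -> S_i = 47*-5^i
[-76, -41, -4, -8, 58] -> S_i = Random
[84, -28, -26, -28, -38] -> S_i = Random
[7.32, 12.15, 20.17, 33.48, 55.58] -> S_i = 7.32*1.66^i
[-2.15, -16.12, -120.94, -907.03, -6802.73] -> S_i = -2.15*7.50^i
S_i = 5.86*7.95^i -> [5.86, 46.59, 370.37, 2944.41, 23408.1]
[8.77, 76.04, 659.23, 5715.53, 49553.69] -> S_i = 8.77*8.67^i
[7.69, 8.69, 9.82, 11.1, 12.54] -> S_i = 7.69*1.13^i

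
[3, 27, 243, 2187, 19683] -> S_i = 3*9^i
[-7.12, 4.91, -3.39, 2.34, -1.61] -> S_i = -7.12*(-0.69)^i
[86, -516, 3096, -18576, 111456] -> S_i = 86*-6^i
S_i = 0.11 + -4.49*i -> [0.11, -4.38, -8.87, -13.36, -17.85]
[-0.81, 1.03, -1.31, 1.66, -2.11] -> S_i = -0.81*(-1.27)^i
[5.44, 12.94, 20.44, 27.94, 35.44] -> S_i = 5.44 + 7.50*i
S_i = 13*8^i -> [13, 104, 832, 6656, 53248]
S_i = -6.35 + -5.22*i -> [-6.35, -11.57, -16.79, -22.01, -27.23]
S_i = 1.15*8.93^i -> [1.15, 10.27, 91.71, 818.94, 7313.14]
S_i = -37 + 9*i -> [-37, -28, -19, -10, -1]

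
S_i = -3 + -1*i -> [-3, -4, -5, -6, -7]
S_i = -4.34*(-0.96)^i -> [-4.34, 4.17, -4.0, 3.84, -3.69]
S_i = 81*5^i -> [81, 405, 2025, 10125, 50625]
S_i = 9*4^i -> [9, 36, 144, 576, 2304]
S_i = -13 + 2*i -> [-13, -11, -9, -7, -5]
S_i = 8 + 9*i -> [8, 17, 26, 35, 44]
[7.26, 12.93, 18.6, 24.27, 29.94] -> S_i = 7.26 + 5.67*i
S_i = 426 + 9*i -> [426, 435, 444, 453, 462]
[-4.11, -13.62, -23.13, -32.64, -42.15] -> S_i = -4.11 + -9.51*i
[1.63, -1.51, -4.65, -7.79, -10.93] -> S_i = 1.63 + -3.14*i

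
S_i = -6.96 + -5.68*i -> [-6.96, -12.64, -18.32, -24.0, -29.68]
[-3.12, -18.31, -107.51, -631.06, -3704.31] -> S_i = -3.12*5.87^i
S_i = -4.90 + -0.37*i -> [-4.9, -5.27, -5.64, -6.01, -6.38]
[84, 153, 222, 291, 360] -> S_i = 84 + 69*i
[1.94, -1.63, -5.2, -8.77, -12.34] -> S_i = 1.94 + -3.57*i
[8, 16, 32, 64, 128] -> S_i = 8*2^i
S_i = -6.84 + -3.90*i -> [-6.84, -10.74, -14.64, -18.54, -22.44]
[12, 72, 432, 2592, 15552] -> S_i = 12*6^i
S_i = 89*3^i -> [89, 267, 801, 2403, 7209]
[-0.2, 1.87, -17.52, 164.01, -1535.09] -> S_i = -0.20*(-9.36)^i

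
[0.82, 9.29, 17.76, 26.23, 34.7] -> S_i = 0.82 + 8.47*i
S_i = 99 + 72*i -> [99, 171, 243, 315, 387]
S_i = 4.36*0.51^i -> [4.36, 2.22, 1.13, 0.58, 0.29]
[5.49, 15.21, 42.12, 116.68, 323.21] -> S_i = 5.49*2.77^i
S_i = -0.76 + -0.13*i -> [-0.76, -0.89, -1.02, -1.15, -1.28]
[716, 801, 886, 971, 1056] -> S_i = 716 + 85*i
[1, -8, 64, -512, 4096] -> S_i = 1*-8^i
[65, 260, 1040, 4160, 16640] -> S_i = 65*4^i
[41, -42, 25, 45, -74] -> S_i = Random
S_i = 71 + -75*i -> [71, -4, -79, -154, -229]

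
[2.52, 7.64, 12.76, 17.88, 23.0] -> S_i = 2.52 + 5.12*i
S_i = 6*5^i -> [6, 30, 150, 750, 3750]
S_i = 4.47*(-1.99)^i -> [4.47, -8.9, 17.7, -35.23, 70.1]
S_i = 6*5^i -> [6, 30, 150, 750, 3750]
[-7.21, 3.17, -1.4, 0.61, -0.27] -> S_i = -7.21*(-0.44)^i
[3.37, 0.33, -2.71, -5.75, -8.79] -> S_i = 3.37 + -3.04*i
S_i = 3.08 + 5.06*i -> [3.08, 8.14, 13.2, 18.26, 23.32]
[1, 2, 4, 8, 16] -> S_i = 1*2^i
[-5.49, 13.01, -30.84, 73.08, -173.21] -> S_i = -5.49*(-2.37)^i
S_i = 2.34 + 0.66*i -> [2.34, 3.0, 3.66, 4.32, 4.98]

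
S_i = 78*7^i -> [78, 546, 3822, 26754, 187278]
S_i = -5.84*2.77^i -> [-5.84, -16.18, -44.81, -124.12, -343.82]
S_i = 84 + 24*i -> [84, 108, 132, 156, 180]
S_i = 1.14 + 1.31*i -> [1.14, 2.45, 3.76, 5.07, 6.38]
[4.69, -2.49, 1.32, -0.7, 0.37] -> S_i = 4.69*(-0.53)^i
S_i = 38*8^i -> [38, 304, 2432, 19456, 155648]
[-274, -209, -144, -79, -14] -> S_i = -274 + 65*i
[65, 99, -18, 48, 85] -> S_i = Random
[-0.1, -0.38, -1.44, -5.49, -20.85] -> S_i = -0.10*3.80^i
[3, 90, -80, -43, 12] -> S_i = Random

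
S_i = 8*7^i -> [8, 56, 392, 2744, 19208]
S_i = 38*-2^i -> [38, -76, 152, -304, 608]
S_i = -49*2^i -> [-49, -98, -196, -392, -784]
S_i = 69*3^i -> [69, 207, 621, 1863, 5589]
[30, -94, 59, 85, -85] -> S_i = Random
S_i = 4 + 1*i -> [4, 5, 6, 7, 8]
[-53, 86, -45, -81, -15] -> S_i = Random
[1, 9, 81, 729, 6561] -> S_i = 1*9^i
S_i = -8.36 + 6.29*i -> [-8.36, -2.07, 4.22, 10.51, 16.8]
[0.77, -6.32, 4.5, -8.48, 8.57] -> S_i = Random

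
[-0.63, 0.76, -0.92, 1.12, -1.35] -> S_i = -0.63*(-1.21)^i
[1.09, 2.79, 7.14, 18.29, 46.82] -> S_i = 1.09*2.56^i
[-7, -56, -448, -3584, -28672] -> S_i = -7*8^i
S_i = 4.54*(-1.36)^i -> [4.54, -6.17, 8.4, -11.42, 15.53]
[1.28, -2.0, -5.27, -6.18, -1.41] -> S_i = Random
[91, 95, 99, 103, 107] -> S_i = 91 + 4*i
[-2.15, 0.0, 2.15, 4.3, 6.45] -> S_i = -2.15 + 2.15*i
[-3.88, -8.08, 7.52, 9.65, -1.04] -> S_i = Random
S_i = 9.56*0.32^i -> [9.56, 3.06, 0.98, 0.31, 0.1]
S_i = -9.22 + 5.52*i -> [-9.22, -3.7, 1.82, 7.34, 12.86]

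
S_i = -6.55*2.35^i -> [-6.55, -15.39, -36.17, -85.01, -199.76]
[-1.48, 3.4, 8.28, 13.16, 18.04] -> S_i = -1.48 + 4.88*i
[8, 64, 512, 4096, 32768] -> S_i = 8*8^i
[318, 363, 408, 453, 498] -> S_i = 318 + 45*i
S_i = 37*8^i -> [37, 296, 2368, 18944, 151552]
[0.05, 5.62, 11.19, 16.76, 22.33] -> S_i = 0.05 + 5.57*i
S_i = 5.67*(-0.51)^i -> [5.67, -2.89, 1.47, -0.75, 0.38]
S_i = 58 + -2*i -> [58, 56, 54, 52, 50]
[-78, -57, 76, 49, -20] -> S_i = Random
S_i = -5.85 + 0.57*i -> [-5.85, -5.28, -4.71, -4.14, -3.57]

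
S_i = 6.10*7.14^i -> [6.1, 43.55, 310.98, 2220.37, 15853.41]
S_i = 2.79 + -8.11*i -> [2.79, -5.32, -13.43, -21.54, -29.65]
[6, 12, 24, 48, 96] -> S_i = 6*2^i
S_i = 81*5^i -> [81, 405, 2025, 10125, 50625]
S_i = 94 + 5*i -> [94, 99, 104, 109, 114]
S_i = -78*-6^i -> [-78, 468, -2808, 16848, -101088]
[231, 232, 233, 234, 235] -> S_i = 231 + 1*i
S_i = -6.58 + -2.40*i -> [-6.58, -8.98, -11.38, -13.78, -16.18]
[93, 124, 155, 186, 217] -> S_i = 93 + 31*i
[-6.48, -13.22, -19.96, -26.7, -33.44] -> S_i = -6.48 + -6.74*i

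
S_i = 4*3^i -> [4, 12, 36, 108, 324]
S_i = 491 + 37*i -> [491, 528, 565, 602, 639]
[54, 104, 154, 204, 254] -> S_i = 54 + 50*i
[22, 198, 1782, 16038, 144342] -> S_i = 22*9^i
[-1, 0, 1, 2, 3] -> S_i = -1 + 1*i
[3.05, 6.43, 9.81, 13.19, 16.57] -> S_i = 3.05 + 3.38*i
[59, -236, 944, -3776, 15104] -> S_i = 59*-4^i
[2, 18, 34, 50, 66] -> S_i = 2 + 16*i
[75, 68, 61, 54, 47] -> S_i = 75 + -7*i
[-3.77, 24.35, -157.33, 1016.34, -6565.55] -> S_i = -3.77*(-6.46)^i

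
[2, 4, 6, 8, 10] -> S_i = 2 + 2*i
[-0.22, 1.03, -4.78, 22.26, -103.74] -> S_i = -0.22*(-4.66)^i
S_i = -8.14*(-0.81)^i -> [-8.14, 6.59, -5.34, 4.33, -3.5]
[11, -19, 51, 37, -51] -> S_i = Random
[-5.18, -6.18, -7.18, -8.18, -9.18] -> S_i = -5.18 + -1.00*i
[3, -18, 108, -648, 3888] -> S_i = 3*-6^i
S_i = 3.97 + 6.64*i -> [3.97, 10.61, 17.25, 23.89, 30.53]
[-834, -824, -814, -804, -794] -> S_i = -834 + 10*i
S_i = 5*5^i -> [5, 25, 125, 625, 3125]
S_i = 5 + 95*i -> [5, 100, 195, 290, 385]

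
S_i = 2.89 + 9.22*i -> [2.89, 12.11, 21.33, 30.55, 39.77]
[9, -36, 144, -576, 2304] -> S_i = 9*-4^i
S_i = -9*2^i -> [-9, -18, -36, -72, -144]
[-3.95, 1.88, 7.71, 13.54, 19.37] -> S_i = -3.95 + 5.83*i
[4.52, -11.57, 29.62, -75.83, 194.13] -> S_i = 4.52*(-2.56)^i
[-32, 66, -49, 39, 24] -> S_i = Random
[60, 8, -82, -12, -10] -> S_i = Random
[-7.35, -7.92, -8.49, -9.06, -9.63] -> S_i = -7.35 + -0.57*i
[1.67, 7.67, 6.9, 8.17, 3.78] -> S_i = Random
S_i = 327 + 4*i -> [327, 331, 335, 339, 343]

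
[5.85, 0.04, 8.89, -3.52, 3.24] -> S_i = Random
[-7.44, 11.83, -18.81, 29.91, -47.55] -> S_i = -7.44*(-1.59)^i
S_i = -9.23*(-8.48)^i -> [-9.23, 78.27, -663.73, 5628.46, -47729.3]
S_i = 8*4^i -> [8, 32, 128, 512, 2048]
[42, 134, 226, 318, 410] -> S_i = 42 + 92*i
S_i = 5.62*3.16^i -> [5.62, 17.76, 56.12, 177.34, 560.38]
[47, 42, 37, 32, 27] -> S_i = 47 + -5*i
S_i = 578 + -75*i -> [578, 503, 428, 353, 278]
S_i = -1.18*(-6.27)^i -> [-1.18, 7.4, -46.39, 290.86, -1823.69]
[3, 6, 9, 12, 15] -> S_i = 3 + 3*i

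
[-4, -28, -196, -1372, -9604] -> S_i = -4*7^i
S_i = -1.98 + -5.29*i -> [-1.98, -7.27, -12.56, -17.85, -23.14]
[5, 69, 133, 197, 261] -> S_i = 5 + 64*i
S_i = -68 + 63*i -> [-68, -5, 58, 121, 184]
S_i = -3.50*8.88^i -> [-3.5, -31.08, -275.99, -2450.79, -21763.06]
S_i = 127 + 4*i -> [127, 131, 135, 139, 143]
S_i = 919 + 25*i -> [919, 944, 969, 994, 1019]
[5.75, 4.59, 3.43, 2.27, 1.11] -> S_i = 5.75 + -1.16*i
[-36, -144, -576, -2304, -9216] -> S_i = -36*4^i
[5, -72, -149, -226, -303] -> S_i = 5 + -77*i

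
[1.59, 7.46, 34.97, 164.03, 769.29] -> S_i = 1.59*4.69^i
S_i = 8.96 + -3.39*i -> [8.96, 5.57, 2.18, -1.21, -4.6]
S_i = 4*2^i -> [4, 8, 16, 32, 64]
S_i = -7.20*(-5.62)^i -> [-7.2, 40.46, -227.41, 1278.03, -7182.54]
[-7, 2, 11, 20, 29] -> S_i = -7 + 9*i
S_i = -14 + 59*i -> [-14, 45, 104, 163, 222]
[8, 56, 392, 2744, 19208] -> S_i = 8*7^i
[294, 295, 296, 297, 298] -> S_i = 294 + 1*i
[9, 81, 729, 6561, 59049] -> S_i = 9*9^i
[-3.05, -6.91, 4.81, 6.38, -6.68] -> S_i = Random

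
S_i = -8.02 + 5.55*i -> [-8.02, -2.47, 3.08, 8.63, 14.18]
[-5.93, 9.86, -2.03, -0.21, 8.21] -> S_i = Random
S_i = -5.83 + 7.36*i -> [-5.83, 1.53, 8.89, 16.25, 23.61]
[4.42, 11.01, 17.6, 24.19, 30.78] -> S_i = 4.42 + 6.59*i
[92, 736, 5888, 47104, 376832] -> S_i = 92*8^i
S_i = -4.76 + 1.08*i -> [-4.76, -3.68, -2.6, -1.52, -0.44]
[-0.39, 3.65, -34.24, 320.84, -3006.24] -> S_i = -0.39*(-9.37)^i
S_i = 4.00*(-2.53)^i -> [4.0, -10.12, 25.6, -64.78, 163.89]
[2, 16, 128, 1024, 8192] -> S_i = 2*8^i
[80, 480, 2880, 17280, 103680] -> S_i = 80*6^i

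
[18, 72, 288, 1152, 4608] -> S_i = 18*4^i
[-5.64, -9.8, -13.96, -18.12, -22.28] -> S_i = -5.64 + -4.16*i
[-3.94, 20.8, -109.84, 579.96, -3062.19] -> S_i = -3.94*(-5.28)^i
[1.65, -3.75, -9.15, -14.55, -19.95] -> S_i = 1.65 + -5.40*i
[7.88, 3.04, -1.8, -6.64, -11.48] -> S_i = 7.88 + -4.84*i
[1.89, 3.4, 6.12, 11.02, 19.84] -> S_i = 1.89*1.80^i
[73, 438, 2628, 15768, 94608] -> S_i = 73*6^i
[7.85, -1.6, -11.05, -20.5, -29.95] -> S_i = 7.85 + -9.45*i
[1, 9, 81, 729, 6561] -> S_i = 1*9^i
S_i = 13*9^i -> [13, 117, 1053, 9477, 85293]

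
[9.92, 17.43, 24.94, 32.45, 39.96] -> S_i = 9.92 + 7.51*i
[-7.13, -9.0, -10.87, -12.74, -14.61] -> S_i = -7.13 + -1.87*i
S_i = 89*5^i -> [89, 445, 2225, 11125, 55625]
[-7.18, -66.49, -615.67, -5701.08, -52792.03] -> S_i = -7.18*9.26^i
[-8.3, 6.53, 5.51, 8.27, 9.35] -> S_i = Random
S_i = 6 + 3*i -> [6, 9, 12, 15, 18]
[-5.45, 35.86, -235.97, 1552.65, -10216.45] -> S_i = -5.45*(-6.58)^i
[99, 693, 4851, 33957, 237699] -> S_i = 99*7^i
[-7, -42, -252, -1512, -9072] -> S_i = -7*6^i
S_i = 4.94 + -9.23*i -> [4.94, -4.29, -13.52, -22.75, -31.98]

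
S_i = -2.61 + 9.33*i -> [-2.61, 6.72, 16.05, 25.38, 34.71]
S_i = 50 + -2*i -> [50, 48, 46, 44, 42]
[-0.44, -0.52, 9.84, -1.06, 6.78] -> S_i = Random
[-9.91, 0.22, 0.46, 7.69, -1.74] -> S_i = Random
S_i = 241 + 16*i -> [241, 257, 273, 289, 305]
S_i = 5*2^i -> [5, 10, 20, 40, 80]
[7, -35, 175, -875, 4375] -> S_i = 7*-5^i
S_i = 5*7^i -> [5, 35, 245, 1715, 12005]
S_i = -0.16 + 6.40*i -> [-0.16, 6.24, 12.64, 19.04, 25.44]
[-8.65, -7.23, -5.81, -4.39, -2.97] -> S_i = -8.65 + 1.42*i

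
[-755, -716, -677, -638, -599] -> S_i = -755 + 39*i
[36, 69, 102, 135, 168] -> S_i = 36 + 33*i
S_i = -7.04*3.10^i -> [-7.04, -21.82, -67.65, -209.73, -650.16]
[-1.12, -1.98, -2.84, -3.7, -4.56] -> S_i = -1.12 + -0.86*i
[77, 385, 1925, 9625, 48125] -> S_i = 77*5^i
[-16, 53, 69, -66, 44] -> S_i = Random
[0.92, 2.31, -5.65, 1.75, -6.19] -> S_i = Random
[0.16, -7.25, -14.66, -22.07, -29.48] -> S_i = 0.16 + -7.41*i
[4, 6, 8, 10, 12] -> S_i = 4 + 2*i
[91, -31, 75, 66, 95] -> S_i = Random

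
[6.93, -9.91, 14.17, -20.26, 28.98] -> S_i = 6.93*(-1.43)^i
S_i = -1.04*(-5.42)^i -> [-1.04, 5.64, -30.55, 165.59, -897.49]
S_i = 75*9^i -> [75, 675, 6075, 54675, 492075]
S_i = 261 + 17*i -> [261, 278, 295, 312, 329]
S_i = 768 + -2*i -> [768, 766, 764, 762, 760]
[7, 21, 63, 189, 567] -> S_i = 7*3^i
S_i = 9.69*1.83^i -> [9.69, 17.73, 32.45, 59.39, 108.67]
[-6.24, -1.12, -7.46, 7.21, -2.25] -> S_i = Random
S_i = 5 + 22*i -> [5, 27, 49, 71, 93]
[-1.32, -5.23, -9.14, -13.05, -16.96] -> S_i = -1.32 + -3.91*i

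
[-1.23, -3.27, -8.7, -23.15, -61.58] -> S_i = -1.23*2.66^i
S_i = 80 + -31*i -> [80, 49, 18, -13, -44]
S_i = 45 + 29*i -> [45, 74, 103, 132, 161]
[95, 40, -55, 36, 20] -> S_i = Random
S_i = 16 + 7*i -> [16, 23, 30, 37, 44]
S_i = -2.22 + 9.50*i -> [-2.22, 7.28, 16.78, 26.28, 35.78]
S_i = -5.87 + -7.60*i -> [-5.87, -13.47, -21.07, -28.67, -36.27]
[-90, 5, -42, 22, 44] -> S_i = Random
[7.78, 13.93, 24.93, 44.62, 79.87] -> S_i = 7.78*1.79^i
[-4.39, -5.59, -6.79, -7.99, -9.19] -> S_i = -4.39 + -1.20*i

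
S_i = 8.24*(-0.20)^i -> [8.24, -1.65, 0.33, -0.07, 0.01]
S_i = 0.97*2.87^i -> [0.97, 2.78, 7.99, 22.93, 65.81]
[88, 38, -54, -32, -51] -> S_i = Random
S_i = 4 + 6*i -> [4, 10, 16, 22, 28]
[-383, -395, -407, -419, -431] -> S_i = -383 + -12*i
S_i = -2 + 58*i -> [-2, 56, 114, 172, 230]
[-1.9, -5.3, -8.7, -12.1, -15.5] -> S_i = -1.90 + -3.40*i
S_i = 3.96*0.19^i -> [3.96, 0.75, 0.14, 0.03, 0.01]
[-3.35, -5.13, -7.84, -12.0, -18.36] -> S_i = -3.35*1.53^i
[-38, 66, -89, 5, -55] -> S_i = Random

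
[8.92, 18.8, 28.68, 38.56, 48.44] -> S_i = 8.92 + 9.88*i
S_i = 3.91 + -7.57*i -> [3.91, -3.66, -11.23, -18.8, -26.37]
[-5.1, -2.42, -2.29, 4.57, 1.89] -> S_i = Random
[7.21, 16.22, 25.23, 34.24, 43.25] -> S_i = 7.21 + 9.01*i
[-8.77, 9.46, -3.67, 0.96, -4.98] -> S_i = Random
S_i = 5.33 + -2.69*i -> [5.33, 2.64, -0.05, -2.74, -5.43]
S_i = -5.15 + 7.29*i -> [-5.15, 2.14, 9.43, 16.72, 24.01]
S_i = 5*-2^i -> [5, -10, 20, -40, 80]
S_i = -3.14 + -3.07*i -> [-3.14, -6.21, -9.28, -12.35, -15.42]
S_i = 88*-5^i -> [88, -440, 2200, -11000, 55000]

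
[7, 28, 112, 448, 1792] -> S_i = 7*4^i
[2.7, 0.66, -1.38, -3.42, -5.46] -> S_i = 2.70 + -2.04*i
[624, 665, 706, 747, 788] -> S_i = 624 + 41*i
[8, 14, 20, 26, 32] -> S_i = 8 + 6*i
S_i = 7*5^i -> [7, 35, 175, 875, 4375]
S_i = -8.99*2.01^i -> [-8.99, -18.07, -36.32, -73.0, -146.74]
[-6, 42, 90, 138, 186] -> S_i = -6 + 48*i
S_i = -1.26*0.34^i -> [-1.26, -0.43, -0.15, -0.05, -0.02]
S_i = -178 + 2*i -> [-178, -176, -174, -172, -170]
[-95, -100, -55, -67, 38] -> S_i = Random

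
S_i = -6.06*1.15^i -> [-6.06, -6.97, -8.01, -9.22, -10.6]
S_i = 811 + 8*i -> [811, 819, 827, 835, 843]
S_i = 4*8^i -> [4, 32, 256, 2048, 16384]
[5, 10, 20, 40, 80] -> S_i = 5*2^i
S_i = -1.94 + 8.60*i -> [-1.94, 6.66, 15.26, 23.86, 32.46]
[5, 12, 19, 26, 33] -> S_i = 5 + 7*i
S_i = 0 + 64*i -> [0, 64, 128, 192, 256]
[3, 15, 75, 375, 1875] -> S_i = 3*5^i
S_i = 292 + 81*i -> [292, 373, 454, 535, 616]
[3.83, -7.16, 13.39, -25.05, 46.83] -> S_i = 3.83*(-1.87)^i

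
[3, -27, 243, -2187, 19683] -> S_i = 3*-9^i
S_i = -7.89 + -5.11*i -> [-7.89, -13.0, -18.11, -23.22, -28.33]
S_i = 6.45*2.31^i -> [6.45, 14.9, 34.42, 79.51, 183.66]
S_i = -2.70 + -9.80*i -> [-2.7, -12.5, -22.3, -32.1, -41.9]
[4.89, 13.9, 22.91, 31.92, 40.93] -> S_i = 4.89 + 9.01*i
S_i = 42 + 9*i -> [42, 51, 60, 69, 78]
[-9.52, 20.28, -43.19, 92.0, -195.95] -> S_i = -9.52*(-2.13)^i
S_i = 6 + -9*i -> [6, -3, -12, -21, -30]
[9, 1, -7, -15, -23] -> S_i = 9 + -8*i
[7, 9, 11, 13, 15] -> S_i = 7 + 2*i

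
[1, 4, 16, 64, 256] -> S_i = 1*4^i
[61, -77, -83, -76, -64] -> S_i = Random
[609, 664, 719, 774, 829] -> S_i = 609 + 55*i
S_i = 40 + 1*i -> [40, 41, 42, 43, 44]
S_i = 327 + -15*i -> [327, 312, 297, 282, 267]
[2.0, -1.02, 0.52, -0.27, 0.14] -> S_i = 2.00*(-0.51)^i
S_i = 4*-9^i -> [4, -36, 324, -2916, 26244]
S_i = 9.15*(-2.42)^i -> [9.15, -22.14, 53.59, -129.68, 313.82]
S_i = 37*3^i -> [37, 111, 333, 999, 2997]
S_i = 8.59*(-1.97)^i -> [8.59, -16.92, 33.34, -65.67, 129.38]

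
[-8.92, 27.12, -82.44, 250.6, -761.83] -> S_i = -8.92*(-3.04)^i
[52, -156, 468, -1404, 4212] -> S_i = 52*-3^i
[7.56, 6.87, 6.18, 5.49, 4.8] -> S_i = 7.56 + -0.69*i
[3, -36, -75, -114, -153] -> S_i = 3 + -39*i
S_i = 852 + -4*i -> [852, 848, 844, 840, 836]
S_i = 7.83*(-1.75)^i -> [7.83, -13.7, 23.98, -41.96, 73.44]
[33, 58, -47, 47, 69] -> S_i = Random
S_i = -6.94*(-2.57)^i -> [-6.94, 17.84, -45.84, 117.8, -302.76]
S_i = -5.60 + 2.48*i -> [-5.6, -3.12, -0.64, 1.84, 4.32]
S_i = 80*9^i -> [80, 720, 6480, 58320, 524880]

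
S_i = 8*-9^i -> [8, -72, 648, -5832, 52488]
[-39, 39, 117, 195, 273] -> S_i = -39 + 78*i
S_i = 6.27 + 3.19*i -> [6.27, 9.46, 12.65, 15.84, 19.03]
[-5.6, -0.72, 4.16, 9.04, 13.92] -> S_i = -5.60 + 4.88*i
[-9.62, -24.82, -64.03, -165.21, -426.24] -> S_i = -9.62*2.58^i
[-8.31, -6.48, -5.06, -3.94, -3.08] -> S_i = -8.31*0.78^i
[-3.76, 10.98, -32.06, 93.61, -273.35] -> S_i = -3.76*(-2.92)^i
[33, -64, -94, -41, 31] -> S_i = Random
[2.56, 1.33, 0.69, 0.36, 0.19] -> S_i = 2.56*0.52^i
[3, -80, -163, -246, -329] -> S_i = 3 + -83*i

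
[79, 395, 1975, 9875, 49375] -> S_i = 79*5^i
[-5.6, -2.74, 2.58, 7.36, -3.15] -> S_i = Random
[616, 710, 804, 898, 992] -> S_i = 616 + 94*i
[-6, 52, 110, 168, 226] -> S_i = -6 + 58*i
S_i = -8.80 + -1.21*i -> [-8.8, -10.01, -11.22, -12.43, -13.64]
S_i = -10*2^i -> [-10, -20, -40, -80, -160]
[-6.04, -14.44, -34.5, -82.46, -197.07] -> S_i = -6.04*2.39^i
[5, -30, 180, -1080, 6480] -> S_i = 5*-6^i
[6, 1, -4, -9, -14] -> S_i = 6 + -5*i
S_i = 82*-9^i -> [82, -738, 6642, -59778, 538002]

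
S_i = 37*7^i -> [37, 259, 1813, 12691, 88837]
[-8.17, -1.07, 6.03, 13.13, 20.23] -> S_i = -8.17 + 7.10*i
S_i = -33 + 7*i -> [-33, -26, -19, -12, -5]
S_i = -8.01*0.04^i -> [-8.01, -0.32, -0.01, -0.0, -0.0]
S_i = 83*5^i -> [83, 415, 2075, 10375, 51875]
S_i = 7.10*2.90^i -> [7.1, 20.59, 59.71, 173.16, 502.17]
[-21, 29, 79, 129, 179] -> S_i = -21 + 50*i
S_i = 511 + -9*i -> [511, 502, 493, 484, 475]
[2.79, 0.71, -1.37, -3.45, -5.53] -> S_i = 2.79 + -2.08*i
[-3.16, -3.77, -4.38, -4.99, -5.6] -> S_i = -3.16 + -0.61*i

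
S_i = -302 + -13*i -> [-302, -315, -328, -341, -354]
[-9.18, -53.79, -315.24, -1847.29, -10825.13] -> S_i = -9.18*5.86^i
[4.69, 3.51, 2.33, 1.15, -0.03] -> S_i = 4.69 + -1.18*i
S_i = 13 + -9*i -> [13, 4, -5, -14, -23]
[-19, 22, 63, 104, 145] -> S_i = -19 + 41*i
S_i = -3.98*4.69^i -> [-3.98, -18.67, -87.54, -410.58, -1925.64]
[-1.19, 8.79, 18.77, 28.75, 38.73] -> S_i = -1.19 + 9.98*i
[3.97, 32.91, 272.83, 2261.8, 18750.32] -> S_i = 3.97*8.29^i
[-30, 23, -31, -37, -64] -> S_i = Random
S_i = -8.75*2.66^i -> [-8.75, -23.28, -61.91, -164.68, -438.06]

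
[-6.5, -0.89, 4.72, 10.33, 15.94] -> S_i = -6.50 + 5.61*i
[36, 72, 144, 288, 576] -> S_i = 36*2^i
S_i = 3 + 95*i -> [3, 98, 193, 288, 383]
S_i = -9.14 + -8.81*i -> [-9.14, -17.95, -26.76, -35.57, -44.38]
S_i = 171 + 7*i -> [171, 178, 185, 192, 199]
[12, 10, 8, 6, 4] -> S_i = 12 + -2*i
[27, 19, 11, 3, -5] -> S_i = 27 + -8*i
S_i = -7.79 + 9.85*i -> [-7.79, 2.06, 11.91, 21.76, 31.61]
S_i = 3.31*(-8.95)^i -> [3.31, -29.62, 265.14, -2373.0, 21238.32]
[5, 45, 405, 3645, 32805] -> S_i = 5*9^i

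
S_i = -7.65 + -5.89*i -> [-7.65, -13.54, -19.43, -25.32, -31.21]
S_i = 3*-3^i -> [3, -9, 27, -81, 243]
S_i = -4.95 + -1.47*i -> [-4.95, -6.42, -7.89, -9.36, -10.83]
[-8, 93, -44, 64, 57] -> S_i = Random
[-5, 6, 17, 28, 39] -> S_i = -5 + 11*i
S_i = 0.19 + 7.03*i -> [0.19, 7.22, 14.25, 21.28, 28.31]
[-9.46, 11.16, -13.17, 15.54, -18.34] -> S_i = -9.46*(-1.18)^i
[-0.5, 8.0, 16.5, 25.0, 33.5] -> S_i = -0.50 + 8.50*i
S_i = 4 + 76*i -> [4, 80, 156, 232, 308]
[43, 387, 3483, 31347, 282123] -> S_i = 43*9^i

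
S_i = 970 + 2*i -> [970, 972, 974, 976, 978]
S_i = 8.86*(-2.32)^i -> [8.86, -20.56, 47.69, -110.64, 256.68]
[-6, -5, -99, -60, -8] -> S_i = Random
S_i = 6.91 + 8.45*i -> [6.91, 15.36, 23.81, 32.26, 40.71]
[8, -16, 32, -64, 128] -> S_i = 8*-2^i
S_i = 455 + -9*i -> [455, 446, 437, 428, 419]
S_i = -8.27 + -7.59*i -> [-8.27, -15.86, -23.45, -31.04, -38.63]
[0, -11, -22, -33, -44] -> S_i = 0 + -11*i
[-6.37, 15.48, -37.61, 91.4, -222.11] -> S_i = -6.37*(-2.43)^i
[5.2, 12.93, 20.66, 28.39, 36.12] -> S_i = 5.20 + 7.73*i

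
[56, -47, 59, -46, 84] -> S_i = Random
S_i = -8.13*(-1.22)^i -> [-8.13, 9.92, -12.1, 14.76, -18.01]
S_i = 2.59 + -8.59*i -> [2.59, -6.0, -14.59, -23.18, -31.77]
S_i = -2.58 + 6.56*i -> [-2.58, 3.98, 10.54, 17.1, 23.66]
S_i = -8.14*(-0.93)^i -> [-8.14, 7.57, -7.04, 6.55, -6.09]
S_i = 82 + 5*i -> [82, 87, 92, 97, 102]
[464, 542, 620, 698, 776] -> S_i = 464 + 78*i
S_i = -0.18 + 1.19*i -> [-0.18, 1.01, 2.2, 3.39, 4.58]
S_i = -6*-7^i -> [-6, 42, -294, 2058, -14406]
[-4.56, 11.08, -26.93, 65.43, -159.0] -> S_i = -4.56*(-2.43)^i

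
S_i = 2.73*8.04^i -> [2.73, 21.95, 176.47, 1418.83, 11407.4]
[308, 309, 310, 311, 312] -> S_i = 308 + 1*i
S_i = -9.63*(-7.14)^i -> [-9.63, 68.76, -490.93, 3505.27, -25027.6]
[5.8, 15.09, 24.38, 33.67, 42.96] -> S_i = 5.80 + 9.29*i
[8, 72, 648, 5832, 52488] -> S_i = 8*9^i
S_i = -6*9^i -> [-6, -54, -486, -4374, -39366]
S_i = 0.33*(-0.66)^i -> [0.33, -0.22, 0.14, -0.09, 0.06]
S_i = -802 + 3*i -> [-802, -799, -796, -793, -790]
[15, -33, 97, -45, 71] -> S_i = Random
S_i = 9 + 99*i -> [9, 108, 207, 306, 405]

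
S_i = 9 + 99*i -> [9, 108, 207, 306, 405]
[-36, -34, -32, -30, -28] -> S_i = -36 + 2*i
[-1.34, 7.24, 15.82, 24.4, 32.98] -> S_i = -1.34 + 8.58*i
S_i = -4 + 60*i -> [-4, 56, 116, 176, 236]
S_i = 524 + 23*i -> [524, 547, 570, 593, 616]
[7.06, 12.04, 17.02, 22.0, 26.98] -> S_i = 7.06 + 4.98*i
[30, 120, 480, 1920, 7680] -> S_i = 30*4^i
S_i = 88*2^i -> [88, 176, 352, 704, 1408]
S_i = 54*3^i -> [54, 162, 486, 1458, 4374]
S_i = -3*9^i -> [-3, -27, -243, -2187, -19683]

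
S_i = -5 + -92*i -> [-5, -97, -189, -281, -373]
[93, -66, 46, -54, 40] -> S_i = Random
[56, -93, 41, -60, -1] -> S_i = Random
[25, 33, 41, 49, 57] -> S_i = 25 + 8*i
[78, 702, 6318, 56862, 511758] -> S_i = 78*9^i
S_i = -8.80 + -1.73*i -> [-8.8, -10.53, -12.26, -13.99, -15.72]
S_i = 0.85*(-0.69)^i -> [0.85, -0.59, 0.4, -0.28, 0.19]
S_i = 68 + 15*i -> [68, 83, 98, 113, 128]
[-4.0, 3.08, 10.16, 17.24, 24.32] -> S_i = -4.00 + 7.08*i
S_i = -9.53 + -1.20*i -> [-9.53, -10.73, -11.93, -13.13, -14.33]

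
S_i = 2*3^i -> [2, 6, 18, 54, 162]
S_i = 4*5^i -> [4, 20, 100, 500, 2500]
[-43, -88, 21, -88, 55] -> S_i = Random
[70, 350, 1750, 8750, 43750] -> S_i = 70*5^i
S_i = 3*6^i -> [3, 18, 108, 648, 3888]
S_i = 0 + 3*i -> [0, 3, 6, 9, 12]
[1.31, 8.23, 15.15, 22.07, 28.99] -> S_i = 1.31 + 6.92*i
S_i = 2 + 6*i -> [2, 8, 14, 20, 26]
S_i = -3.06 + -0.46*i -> [-3.06, -3.52, -3.98, -4.44, -4.9]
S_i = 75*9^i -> [75, 675, 6075, 54675, 492075]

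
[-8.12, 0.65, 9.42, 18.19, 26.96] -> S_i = -8.12 + 8.77*i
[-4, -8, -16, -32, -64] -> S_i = -4*2^i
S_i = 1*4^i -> [1, 4, 16, 64, 256]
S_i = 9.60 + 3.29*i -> [9.6, 12.89, 16.18, 19.47, 22.76]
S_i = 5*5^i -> [5, 25, 125, 625, 3125]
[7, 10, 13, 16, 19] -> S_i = 7 + 3*i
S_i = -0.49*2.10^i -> [-0.49, -1.03, -2.16, -4.54, -9.53]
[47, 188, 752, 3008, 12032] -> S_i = 47*4^i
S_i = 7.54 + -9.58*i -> [7.54, -2.04, -11.62, -21.2, -30.78]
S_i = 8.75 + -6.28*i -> [8.75, 2.47, -3.81, -10.09, -16.37]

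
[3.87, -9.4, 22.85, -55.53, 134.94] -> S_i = 3.87*(-2.43)^i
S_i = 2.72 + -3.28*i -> [2.72, -0.56, -3.84, -7.12, -10.4]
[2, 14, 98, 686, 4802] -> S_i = 2*7^i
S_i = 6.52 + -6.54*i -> [6.52, -0.02, -6.56, -13.1, -19.64]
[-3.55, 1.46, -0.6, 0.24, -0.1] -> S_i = -3.55*(-0.41)^i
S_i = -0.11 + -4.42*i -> [-0.11, -4.53, -8.95, -13.37, -17.79]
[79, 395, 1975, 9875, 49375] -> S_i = 79*5^i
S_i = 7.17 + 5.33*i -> [7.17, 12.5, 17.83, 23.16, 28.49]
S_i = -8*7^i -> [-8, -56, -392, -2744, -19208]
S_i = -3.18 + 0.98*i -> [-3.18, -2.2, -1.22, -0.24, 0.74]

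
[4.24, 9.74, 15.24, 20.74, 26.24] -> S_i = 4.24 + 5.50*i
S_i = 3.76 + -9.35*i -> [3.76, -5.59, -14.94, -24.29, -33.64]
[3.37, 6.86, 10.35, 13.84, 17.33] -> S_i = 3.37 + 3.49*i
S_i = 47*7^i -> [47, 329, 2303, 16121, 112847]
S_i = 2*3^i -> [2, 6, 18, 54, 162]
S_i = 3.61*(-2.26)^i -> [3.61, -8.16, 18.44, -41.67, 94.18]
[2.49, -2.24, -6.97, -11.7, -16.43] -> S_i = 2.49 + -4.73*i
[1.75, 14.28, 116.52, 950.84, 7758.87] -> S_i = 1.75*8.16^i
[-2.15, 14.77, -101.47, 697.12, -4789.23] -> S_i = -2.15*(-6.87)^i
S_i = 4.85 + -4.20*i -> [4.85, 0.65, -3.55, -7.75, -11.95]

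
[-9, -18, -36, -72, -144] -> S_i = -9*2^i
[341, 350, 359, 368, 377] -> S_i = 341 + 9*i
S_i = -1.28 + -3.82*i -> [-1.28, -5.1, -8.92, -12.74, -16.56]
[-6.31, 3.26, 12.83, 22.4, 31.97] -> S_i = -6.31 + 9.57*i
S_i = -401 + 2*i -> [-401, -399, -397, -395, -393]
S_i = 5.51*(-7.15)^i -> [5.51, -39.4, 281.68, -2014.05, 14400.44]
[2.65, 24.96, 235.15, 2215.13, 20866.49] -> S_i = 2.65*9.42^i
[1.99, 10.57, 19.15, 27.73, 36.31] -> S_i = 1.99 + 8.58*i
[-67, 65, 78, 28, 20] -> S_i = Random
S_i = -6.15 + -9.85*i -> [-6.15, -16.0, -25.85, -35.7, -45.55]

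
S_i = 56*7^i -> [56, 392, 2744, 19208, 134456]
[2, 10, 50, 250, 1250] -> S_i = 2*5^i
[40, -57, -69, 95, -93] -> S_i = Random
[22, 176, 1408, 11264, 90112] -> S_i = 22*8^i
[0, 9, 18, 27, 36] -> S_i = 0 + 9*i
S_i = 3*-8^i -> [3, -24, 192, -1536, 12288]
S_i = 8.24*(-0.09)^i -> [8.24, -0.74, 0.07, -0.01, 0.0]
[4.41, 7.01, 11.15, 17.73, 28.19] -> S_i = 4.41*1.59^i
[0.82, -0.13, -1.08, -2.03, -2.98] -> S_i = 0.82 + -0.95*i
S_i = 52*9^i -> [52, 468, 4212, 37908, 341172]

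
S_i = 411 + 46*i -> [411, 457, 503, 549, 595]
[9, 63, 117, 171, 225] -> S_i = 9 + 54*i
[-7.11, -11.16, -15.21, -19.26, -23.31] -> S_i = -7.11 + -4.05*i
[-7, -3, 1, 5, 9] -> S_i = -7 + 4*i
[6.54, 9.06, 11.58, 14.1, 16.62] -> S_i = 6.54 + 2.52*i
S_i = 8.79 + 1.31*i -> [8.79, 10.1, 11.41, 12.72, 14.03]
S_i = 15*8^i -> [15, 120, 960, 7680, 61440]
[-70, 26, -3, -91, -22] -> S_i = Random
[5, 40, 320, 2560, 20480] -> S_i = 5*8^i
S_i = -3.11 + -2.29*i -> [-3.11, -5.4, -7.69, -9.98, -12.27]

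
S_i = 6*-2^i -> [6, -12, 24, -48, 96]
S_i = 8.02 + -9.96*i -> [8.02, -1.94, -11.9, -21.86, -31.82]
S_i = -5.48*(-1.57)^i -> [-5.48, 8.6, -13.51, 21.21, -33.3]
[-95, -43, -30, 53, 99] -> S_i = Random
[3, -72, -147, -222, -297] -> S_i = 3 + -75*i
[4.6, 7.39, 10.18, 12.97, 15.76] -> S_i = 4.60 + 2.79*i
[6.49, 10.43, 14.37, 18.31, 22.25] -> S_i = 6.49 + 3.94*i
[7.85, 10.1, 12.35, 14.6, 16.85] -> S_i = 7.85 + 2.25*i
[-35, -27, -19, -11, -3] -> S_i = -35 + 8*i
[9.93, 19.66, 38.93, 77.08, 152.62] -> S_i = 9.93*1.98^i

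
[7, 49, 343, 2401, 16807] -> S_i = 7*7^i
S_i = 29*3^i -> [29, 87, 261, 783, 2349]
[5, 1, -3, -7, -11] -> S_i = 5 + -4*i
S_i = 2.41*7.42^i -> [2.41, 17.88, 132.69, 984.53, 7305.21]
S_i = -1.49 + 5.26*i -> [-1.49, 3.77, 9.03, 14.29, 19.55]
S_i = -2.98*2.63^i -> [-2.98, -7.84, -20.61, -54.21, -142.57]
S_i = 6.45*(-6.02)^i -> [6.45, -38.83, 233.75, -1407.18, 8471.21]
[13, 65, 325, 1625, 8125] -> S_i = 13*5^i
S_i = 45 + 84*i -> [45, 129, 213, 297, 381]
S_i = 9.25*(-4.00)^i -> [9.25, -37.0, 148.0, -592.0, 2368.0]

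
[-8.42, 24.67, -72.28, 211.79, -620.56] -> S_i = -8.42*(-2.93)^i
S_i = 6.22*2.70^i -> [6.22, 16.79, 45.34, 122.43, 330.56]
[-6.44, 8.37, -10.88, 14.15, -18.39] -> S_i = -6.44*(-1.30)^i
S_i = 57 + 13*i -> [57, 70, 83, 96, 109]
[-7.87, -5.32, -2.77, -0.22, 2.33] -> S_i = -7.87 + 2.55*i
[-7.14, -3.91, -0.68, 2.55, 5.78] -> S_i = -7.14 + 3.23*i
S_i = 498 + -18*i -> [498, 480, 462, 444, 426]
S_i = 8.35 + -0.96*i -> [8.35, 7.39, 6.43, 5.47, 4.51]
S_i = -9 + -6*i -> [-9, -15, -21, -27, -33]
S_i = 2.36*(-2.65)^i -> [2.36, -6.25, 16.57, -43.92, 116.38]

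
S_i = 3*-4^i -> [3, -12, 48, -192, 768]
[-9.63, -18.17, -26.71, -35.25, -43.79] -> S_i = -9.63 + -8.54*i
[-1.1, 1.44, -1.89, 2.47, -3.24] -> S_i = -1.10*(-1.31)^i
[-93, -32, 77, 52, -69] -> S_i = Random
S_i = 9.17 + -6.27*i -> [9.17, 2.9, -3.37, -9.64, -15.91]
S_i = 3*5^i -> [3, 15, 75, 375, 1875]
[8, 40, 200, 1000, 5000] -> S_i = 8*5^i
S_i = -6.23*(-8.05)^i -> [-6.23, 50.15, -403.72, 3249.94, -26162.04]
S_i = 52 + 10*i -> [52, 62, 72, 82, 92]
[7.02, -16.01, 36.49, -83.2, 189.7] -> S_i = 7.02*(-2.28)^i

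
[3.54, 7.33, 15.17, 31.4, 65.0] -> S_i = 3.54*2.07^i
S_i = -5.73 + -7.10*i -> [-5.73, -12.83, -19.93, -27.03, -34.13]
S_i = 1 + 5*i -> [1, 6, 11, 16, 21]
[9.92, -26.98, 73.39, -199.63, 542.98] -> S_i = 9.92*(-2.72)^i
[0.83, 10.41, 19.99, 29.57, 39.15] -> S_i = 0.83 + 9.58*i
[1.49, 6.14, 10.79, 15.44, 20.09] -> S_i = 1.49 + 4.65*i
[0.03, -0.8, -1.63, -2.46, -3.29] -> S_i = 0.03 + -0.83*i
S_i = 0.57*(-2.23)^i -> [0.57, -1.27, 2.83, -6.32, 14.1]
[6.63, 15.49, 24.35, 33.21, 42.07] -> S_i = 6.63 + 8.86*i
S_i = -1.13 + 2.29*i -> [-1.13, 1.16, 3.45, 5.74, 8.03]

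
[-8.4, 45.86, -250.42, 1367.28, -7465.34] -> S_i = -8.40*(-5.46)^i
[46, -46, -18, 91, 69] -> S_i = Random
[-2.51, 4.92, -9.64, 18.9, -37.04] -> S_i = -2.51*(-1.96)^i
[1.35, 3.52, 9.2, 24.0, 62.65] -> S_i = 1.35*2.61^i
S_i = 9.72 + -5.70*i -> [9.72, 4.02, -1.68, -7.38, -13.08]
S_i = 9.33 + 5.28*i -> [9.33, 14.61, 19.89, 25.17, 30.45]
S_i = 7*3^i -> [7, 21, 63, 189, 567]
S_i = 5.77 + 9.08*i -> [5.77, 14.85, 23.93, 33.01, 42.09]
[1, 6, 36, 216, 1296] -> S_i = 1*6^i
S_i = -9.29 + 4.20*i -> [-9.29, -5.09, -0.89, 3.31, 7.51]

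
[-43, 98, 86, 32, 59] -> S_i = Random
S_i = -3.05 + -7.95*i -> [-3.05, -11.0, -18.95, -26.9, -34.85]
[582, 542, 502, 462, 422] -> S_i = 582 + -40*i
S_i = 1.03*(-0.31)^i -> [1.03, -0.32, 0.1, -0.03, 0.01]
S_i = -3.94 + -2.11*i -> [-3.94, -6.05, -8.16, -10.27, -12.38]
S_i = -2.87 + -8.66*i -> [-2.87, -11.53, -20.19, -28.85, -37.51]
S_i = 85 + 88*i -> [85, 173, 261, 349, 437]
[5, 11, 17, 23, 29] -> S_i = 5 + 6*i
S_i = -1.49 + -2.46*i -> [-1.49, -3.95, -6.41, -8.87, -11.33]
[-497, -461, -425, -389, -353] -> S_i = -497 + 36*i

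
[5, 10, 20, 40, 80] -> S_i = 5*2^i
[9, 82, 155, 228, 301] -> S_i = 9 + 73*i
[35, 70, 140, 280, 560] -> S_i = 35*2^i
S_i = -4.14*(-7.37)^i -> [-4.14, 30.51, -224.87, 1657.31, -12214.35]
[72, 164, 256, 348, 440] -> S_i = 72 + 92*i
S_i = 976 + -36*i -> [976, 940, 904, 868, 832]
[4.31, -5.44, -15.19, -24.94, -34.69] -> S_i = 4.31 + -9.75*i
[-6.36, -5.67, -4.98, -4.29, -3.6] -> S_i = -6.36 + 0.69*i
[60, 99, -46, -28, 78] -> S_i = Random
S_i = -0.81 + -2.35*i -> [-0.81, -3.16, -5.51, -7.86, -10.21]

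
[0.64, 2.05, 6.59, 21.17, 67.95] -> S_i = 0.64*3.21^i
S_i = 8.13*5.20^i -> [8.13, 42.28, 219.84, 1143.14, 5944.34]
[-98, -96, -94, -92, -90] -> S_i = -98 + 2*i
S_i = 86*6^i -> [86, 516, 3096, 18576, 111456]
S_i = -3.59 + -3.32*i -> [-3.59, -6.91, -10.23, -13.55, -16.87]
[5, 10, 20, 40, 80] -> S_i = 5*2^i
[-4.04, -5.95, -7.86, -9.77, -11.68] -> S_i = -4.04 + -1.91*i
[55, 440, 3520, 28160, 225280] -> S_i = 55*8^i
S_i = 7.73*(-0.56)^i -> [7.73, -4.33, 2.42, -1.36, 0.76]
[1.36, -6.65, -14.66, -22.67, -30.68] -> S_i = 1.36 + -8.01*i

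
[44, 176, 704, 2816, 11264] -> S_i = 44*4^i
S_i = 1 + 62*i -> [1, 63, 125, 187, 249]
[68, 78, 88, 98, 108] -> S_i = 68 + 10*i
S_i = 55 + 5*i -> [55, 60, 65, 70, 75]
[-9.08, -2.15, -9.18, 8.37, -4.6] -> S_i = Random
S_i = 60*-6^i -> [60, -360, 2160, -12960, 77760]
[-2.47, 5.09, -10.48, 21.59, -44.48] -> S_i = -2.47*(-2.06)^i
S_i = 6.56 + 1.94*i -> [6.56, 8.5, 10.44, 12.38, 14.32]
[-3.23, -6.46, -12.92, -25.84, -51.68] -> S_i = -3.23*2.00^i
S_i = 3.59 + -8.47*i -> [3.59, -4.88, -13.35, -21.82, -30.29]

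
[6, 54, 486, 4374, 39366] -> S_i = 6*9^i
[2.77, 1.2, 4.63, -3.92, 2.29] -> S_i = Random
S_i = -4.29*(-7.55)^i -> [-4.29, 32.39, -244.54, 1846.28, -13939.43]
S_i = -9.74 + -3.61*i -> [-9.74, -13.35, -16.96, -20.57, -24.18]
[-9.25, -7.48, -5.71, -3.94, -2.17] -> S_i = -9.25 + 1.77*i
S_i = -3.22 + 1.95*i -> [-3.22, -1.27, 0.68, 2.63, 4.58]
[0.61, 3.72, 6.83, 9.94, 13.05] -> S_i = 0.61 + 3.11*i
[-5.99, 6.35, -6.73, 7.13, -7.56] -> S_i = -5.99*(-1.06)^i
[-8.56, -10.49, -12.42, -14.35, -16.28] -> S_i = -8.56 + -1.93*i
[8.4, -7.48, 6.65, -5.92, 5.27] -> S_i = 8.40*(-0.89)^i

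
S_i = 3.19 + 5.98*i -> [3.19, 9.17, 15.15, 21.13, 27.11]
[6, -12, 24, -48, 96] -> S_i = 6*-2^i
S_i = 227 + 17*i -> [227, 244, 261, 278, 295]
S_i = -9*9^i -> [-9, -81, -729, -6561, -59049]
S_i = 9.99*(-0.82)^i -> [9.99, -8.19, 6.72, -5.51, 4.52]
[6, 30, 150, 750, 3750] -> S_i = 6*5^i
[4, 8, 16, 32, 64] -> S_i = 4*2^i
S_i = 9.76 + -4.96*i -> [9.76, 4.8, -0.16, -5.12, -10.08]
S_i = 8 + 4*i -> [8, 12, 16, 20, 24]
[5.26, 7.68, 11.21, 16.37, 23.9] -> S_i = 5.26*1.46^i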